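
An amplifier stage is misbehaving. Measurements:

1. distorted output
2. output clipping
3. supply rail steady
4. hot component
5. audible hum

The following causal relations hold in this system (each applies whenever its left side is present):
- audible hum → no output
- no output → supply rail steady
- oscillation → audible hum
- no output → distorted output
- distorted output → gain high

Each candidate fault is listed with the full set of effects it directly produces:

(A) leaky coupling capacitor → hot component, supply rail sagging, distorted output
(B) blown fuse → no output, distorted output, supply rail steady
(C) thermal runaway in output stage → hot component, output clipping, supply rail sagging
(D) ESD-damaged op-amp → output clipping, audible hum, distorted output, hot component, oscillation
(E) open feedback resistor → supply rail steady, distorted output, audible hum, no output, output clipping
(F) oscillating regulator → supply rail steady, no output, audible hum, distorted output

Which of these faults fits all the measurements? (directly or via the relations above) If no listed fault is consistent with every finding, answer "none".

D

Per-candidate check:
(A) leaky coupling capacitor — distorted output +; output clipping -; supply rail steady -; hot component +; audible hum -
(B) blown fuse — distorted output +; output clipping -; supply rail steady +; hot component -; audible hum -
(C) thermal runaway in output stage — distorted output -; output clipping +; supply rail steady -; hot component +; audible hum -
(D) ESD-damaged op-amp — distorted output +; output clipping +; supply rail steady + (by audible hum → no output → supply rail steady); hot component +; audible hum +
(E) open feedback resistor — distorted output +; output clipping +; supply rail steady +; hot component -; audible hum +
(F) oscillating regulator — distorted output +; output clipping -; supply rail steady +; hot component -; audible hum +
(D) is the only candidate with no mismatches.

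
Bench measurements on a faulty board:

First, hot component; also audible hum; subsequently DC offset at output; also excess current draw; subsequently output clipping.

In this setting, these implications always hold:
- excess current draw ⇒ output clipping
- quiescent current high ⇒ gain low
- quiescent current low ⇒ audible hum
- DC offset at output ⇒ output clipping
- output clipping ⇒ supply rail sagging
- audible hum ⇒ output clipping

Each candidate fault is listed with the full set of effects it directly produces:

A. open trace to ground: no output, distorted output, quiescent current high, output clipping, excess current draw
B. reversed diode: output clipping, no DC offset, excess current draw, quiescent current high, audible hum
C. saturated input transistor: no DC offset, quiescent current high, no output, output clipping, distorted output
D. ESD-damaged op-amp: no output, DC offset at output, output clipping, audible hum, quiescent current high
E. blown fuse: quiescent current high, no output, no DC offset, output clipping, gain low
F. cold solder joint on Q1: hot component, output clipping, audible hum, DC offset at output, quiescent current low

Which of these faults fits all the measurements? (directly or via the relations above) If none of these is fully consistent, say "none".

none

Checking each candidate against the observations:
(A) open trace to ground — hot component ✗; audible hum ✗; DC offset at output ✗; excess current draw ✓; output clipping ✓
(B) reversed diode — hot component ✗; audible hum ✓; DC offset at output ✗; excess current draw ✓; output clipping ✓
(C) saturated input transistor — hot component ✗; audible hum ✗; DC offset at output ✗; excess current draw ✗; output clipping ✓
(D) ESD-damaged op-amp — does not account for hot component, excess current draw
(E) blown fuse — hot component ✗; audible hum ✗; DC offset at output ✗; excess current draw ✗; output clipping ✓
(F) cold solder joint on Q1 — hot component ✓; audible hum ✓; DC offset at output ✓; excess current draw ✗; output clipping ✓
Every candidate fails on at least one observation.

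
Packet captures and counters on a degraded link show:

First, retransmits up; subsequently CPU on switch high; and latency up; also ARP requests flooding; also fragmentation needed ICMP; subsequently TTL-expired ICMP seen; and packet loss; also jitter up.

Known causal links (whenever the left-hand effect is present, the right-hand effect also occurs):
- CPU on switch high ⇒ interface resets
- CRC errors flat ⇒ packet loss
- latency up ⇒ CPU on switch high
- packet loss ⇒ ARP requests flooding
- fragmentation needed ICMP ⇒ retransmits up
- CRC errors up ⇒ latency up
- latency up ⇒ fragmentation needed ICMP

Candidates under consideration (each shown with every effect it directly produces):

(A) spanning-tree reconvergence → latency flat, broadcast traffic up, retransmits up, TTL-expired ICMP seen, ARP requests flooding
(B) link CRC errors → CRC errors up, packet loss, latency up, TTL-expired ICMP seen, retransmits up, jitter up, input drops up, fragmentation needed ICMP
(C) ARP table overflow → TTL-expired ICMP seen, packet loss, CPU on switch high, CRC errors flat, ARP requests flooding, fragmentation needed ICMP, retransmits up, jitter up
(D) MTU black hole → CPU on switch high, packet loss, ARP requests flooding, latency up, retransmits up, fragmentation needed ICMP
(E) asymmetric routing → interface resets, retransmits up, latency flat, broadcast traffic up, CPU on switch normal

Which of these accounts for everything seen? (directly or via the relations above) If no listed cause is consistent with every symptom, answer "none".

Testing each hypothesis:
(A) spanning-tree reconvergence — retransmits up match; CPU on switch high miss; latency up miss; ARP requests flooding match; fragmentation needed ICMP miss; TTL-expired ICMP seen match; packet loss miss; jitter up miss
(B) link CRC errors — accounts for every observation (CPU on switch high by latency up → CPU on switch high)
(C) ARP table overflow — does not account for latency up
(D) MTU black hole — does not account for TTL-expired ICMP seen, jitter up
(E) asymmetric routing — fails on CPU on switch high, latency up, ARP requests flooding, fragmentation needed ICMP, TTL-expired ICMP seen, packet loss, jitter up (predicts CPU on switch normal, not CPU on switch high; predicts latency flat, not latency up)
(B) alone accounts for all the evidence.

B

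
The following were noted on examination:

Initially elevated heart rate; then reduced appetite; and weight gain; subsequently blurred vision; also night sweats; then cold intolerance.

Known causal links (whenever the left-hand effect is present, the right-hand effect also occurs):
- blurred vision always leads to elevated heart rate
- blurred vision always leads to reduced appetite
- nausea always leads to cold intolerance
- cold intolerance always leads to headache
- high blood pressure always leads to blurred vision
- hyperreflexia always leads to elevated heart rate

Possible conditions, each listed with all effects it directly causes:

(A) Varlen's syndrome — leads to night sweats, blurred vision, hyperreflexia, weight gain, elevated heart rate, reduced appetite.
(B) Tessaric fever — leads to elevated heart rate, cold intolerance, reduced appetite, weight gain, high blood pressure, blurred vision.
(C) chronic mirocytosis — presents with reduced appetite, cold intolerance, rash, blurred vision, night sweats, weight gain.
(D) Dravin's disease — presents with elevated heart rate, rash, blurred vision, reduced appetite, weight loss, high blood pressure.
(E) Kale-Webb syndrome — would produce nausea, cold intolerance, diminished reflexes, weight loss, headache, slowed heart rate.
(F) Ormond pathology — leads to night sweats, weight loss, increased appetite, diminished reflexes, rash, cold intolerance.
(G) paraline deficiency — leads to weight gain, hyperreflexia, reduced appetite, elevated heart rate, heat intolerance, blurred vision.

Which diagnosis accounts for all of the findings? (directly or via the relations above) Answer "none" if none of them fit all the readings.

C

For each candidate, compare predicted effects to what was observed:
(A) Varlen's syndrome — elevated heart rate +; reduced appetite +; weight gain +; blurred vision +; night sweats +; cold intolerance -
(B) Tessaric fever — does not account for night sweats
(C) chronic mirocytosis — accounts for every observation (elevated heart rate through blurred vision → elevated heart rate)
(D) Dravin's disease — fails on weight gain, night sweats, cold intolerance (predicts weight loss, not weight gain)
(E) Kale-Webb syndrome — fails on elevated heart rate, reduced appetite, weight gain, blurred vision, night sweats (predicts slowed heart rate, not elevated heart rate; predicts weight loss, not weight gain)
(F) Ormond pathology — elevated heart rate -; reduced appetite -; weight gain -; blurred vision -; night sweats +; cold intolerance +
(G) paraline deficiency — elevated heart rate +; reduced appetite +; weight gain +; blurred vision +; night sweats -; cold intolerance -
(C) alone accounts for all the evidence.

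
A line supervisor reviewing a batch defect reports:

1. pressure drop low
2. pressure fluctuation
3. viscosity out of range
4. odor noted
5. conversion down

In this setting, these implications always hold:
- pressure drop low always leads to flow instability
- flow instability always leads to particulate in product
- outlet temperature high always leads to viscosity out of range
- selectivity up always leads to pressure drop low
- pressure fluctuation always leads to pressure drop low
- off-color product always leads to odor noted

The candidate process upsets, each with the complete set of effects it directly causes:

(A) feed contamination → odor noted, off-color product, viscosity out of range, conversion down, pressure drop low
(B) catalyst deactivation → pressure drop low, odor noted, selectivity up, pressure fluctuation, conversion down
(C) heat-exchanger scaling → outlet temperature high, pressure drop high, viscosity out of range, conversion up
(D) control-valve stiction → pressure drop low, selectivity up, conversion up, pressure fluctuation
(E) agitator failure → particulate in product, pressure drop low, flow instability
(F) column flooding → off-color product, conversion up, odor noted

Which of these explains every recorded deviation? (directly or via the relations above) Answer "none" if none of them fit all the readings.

none

Per-candidate check:
(A) feed contamination — pressure drop low match; pressure fluctuation miss; viscosity out of range match; odor noted match; conversion down match
(B) catalyst deactivation — does not account for viscosity out of range
(C) heat-exchanger scaling — pressure drop low miss; pressure fluctuation miss; viscosity out of range match; odor noted miss; conversion down miss
(D) control-valve stiction — fails on viscosity out of range, odor noted, conversion down (predicts conversion up, not conversion down)
(E) agitator failure — does not account for pressure fluctuation, viscosity out of range, odor noted, conversion down
(F) column flooding — pressure drop low miss; pressure fluctuation miss; viscosity out of range miss; odor noted match; conversion down miss
None of the listed candidates fits everything.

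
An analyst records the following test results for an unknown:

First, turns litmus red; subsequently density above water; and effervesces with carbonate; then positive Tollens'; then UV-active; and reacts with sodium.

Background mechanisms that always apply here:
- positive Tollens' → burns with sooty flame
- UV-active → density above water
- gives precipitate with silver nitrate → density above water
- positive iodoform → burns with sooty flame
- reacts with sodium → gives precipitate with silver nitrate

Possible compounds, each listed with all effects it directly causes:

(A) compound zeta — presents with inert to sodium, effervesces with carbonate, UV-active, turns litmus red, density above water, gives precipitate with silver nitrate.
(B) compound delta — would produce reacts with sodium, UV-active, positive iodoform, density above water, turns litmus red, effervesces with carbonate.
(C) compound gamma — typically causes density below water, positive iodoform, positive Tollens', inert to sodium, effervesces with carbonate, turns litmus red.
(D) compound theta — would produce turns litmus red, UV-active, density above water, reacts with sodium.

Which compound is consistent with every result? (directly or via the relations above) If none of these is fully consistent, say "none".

Checking each candidate against the observations:
(A) compound zeta — turns litmus red yes; density above water yes; effervesces with carbonate yes; positive Tollens' NO; UV-active yes; reacts with sodium NO
(B) compound delta — does not account for positive Tollens'
(C) compound gamma — fails on density above water, UV-active, reacts with sodium (predicts density below water, not density above water; predicts inert to sodium, not reacts with sodium)
(D) compound theta — turns litmus red yes; density above water yes; effervesces with carbonate NO; positive Tollens' NO; UV-active yes; reacts with sodium yes
Every candidate fails on at least one observation.

none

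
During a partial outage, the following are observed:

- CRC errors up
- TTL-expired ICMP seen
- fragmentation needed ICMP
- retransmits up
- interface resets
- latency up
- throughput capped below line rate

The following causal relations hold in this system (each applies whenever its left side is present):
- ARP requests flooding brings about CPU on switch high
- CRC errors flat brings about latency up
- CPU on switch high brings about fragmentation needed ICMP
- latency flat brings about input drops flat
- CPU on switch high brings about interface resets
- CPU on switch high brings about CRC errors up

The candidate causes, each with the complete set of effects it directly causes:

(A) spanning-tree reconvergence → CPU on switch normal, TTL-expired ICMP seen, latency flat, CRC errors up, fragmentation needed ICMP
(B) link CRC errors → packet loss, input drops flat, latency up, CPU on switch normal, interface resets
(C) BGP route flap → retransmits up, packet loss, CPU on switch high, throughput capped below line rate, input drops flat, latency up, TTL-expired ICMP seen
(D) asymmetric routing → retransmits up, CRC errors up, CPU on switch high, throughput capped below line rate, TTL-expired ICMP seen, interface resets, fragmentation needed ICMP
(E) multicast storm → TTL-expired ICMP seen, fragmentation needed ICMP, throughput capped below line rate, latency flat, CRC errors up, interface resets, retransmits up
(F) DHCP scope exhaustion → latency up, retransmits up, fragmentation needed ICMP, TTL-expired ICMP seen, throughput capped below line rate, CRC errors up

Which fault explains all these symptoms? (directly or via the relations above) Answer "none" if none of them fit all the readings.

Per-candidate check:
(A) spanning-tree reconvergence — fails on retransmits up, interface resets, latency up, throughput capped below line rate (predicts latency flat, not latency up)
(B) link CRC errors — does not account for CRC errors up, TTL-expired ICMP seen, fragmentation needed ICMP, retransmits up, throughput capped below line rate
(C) BGP route flap — CRC errors up ✓ (through CPU on switch high → CRC errors up); TTL-expired ICMP seen ✓; fragmentation needed ICMP ✓ (through CPU on switch high → fragmentation needed ICMP); retransmits up ✓; interface resets ✓ (through CPU on switch high → interface resets); latency up ✓; throughput capped below line rate ✓
(D) asymmetric routing — CRC errors up ✓; TTL-expired ICMP seen ✓; fragmentation needed ICMP ✓; retransmits up ✓; interface resets ✓; latency up ✗; throughput capped below line rate ✓
(E) multicast storm — fails on latency up (predicts latency flat, not latency up)
(F) DHCP scope exhaustion — does not account for interface resets
Only (C) is consistent with every observation.

C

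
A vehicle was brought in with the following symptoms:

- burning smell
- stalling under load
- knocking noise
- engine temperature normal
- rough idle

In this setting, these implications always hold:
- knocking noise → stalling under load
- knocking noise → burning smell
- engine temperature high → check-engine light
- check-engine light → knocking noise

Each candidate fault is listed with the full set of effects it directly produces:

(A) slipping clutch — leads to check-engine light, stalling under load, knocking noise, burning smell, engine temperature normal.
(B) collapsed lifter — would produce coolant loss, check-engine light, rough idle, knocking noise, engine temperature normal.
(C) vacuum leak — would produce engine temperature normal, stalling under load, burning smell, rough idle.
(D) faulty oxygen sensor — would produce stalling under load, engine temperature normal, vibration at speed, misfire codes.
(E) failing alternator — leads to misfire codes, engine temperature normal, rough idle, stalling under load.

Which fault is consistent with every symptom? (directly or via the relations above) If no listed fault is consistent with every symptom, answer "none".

Testing each hypothesis:
(A) slipping clutch — does not account for rough idle
(B) collapsed lifter — accounts for every observation (burning smell through knocking noise → burning smell)
(C) vacuum leak — burning smell ✓; stalling under load ✓; knocking noise ✗; engine temperature normal ✓; rough idle ✓
(D) faulty oxygen sensor — burning smell ✗; stalling under load ✓; knocking noise ✗; engine temperature normal ✓; rough idle ✗
(E) failing alternator — burning smell ✗; stalling under load ✓; knocking noise ✗; engine temperature normal ✓; rough idle ✓
Only (B) is consistent with every observation.

B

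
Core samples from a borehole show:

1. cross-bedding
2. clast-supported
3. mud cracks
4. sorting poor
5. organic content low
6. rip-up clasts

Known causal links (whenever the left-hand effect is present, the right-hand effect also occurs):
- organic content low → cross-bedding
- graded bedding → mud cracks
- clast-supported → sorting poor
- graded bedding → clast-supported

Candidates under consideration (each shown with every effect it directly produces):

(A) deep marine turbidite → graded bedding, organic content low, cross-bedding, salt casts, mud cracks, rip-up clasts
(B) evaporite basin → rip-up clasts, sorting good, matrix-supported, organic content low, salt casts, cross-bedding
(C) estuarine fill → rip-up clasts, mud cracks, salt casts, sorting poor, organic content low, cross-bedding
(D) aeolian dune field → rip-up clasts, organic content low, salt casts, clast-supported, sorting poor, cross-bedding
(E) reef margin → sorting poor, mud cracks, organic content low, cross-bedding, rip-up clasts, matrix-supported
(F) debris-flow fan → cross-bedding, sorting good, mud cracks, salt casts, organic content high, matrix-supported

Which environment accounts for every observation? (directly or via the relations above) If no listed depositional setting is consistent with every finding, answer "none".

For each candidate, compare predicted effects to what was observed:
(A) deep marine turbidite — accounts for every observation (clast-supported through graded bedding → clast-supported)
(B) evaporite basin — cross-bedding match; clast-supported miss; mud cracks miss; sorting poor miss; organic content low match; rip-up clasts match
(C) estuarine fill — cross-bedding match; clast-supported miss; mud cracks match; sorting poor match; organic content low match; rip-up clasts match
(D) aeolian dune field — does not account for mud cracks
(E) reef margin — cross-bedding match; clast-supported miss; mud cracks match; sorting poor match; organic content low match; rip-up clasts match
(F) debris-flow fan — fails on clast-supported, sorting poor, organic content low, rip-up clasts (predicts matrix-supported, not clast-supported; predicts sorting good, not sorting poor; predicts organic content high, not organic content low)
(A) alone accounts for all the evidence.

A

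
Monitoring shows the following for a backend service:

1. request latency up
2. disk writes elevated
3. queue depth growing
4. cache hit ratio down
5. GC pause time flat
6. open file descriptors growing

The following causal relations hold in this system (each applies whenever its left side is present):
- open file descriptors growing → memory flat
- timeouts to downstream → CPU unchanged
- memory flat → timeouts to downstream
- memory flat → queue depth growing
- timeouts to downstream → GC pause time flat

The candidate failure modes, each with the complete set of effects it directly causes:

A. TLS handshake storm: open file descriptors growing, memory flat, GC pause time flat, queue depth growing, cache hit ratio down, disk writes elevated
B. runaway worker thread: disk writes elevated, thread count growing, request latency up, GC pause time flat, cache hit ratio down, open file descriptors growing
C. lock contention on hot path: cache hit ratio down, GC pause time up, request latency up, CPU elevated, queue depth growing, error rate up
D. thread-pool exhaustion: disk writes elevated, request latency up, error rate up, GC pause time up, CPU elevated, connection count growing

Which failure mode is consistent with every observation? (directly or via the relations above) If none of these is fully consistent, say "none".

Per-candidate check:
(A) TLS handshake storm — does not account for request latency up
(B) runaway worker thread — accounts for every observation (queue depth growing via open file descriptors growing → memory flat → queue depth growing)
(C) lock contention on hot path — request latency up match; disk writes elevated miss; queue depth growing match; cache hit ratio down match; GC pause time flat miss; open file descriptors growing miss
(D) thread-pool exhaustion — fails on queue depth growing, cache hit ratio down, GC pause time flat, open file descriptors growing (predicts GC pause time up, not GC pause time flat)
(B) is the only candidate with no mismatches.

B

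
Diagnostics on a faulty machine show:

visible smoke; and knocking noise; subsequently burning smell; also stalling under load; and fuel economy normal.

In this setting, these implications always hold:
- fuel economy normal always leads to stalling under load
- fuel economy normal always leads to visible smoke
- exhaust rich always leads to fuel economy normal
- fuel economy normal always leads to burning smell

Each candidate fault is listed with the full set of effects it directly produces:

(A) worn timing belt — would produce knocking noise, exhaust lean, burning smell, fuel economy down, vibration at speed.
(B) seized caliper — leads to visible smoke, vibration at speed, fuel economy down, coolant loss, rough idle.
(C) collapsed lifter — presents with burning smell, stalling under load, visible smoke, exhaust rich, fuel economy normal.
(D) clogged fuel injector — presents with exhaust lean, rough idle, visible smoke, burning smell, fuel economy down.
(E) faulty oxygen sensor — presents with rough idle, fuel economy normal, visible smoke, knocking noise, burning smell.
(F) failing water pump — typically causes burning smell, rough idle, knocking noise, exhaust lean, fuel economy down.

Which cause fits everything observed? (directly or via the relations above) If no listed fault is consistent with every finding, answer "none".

For each candidate, compare predicted effects to what was observed:
(A) worn timing belt — visible smoke miss; knocking noise match; burning smell match; stalling under load miss; fuel economy normal miss
(B) seized caliper — fails on knocking noise, burning smell, stalling under load, fuel economy normal (predicts fuel economy down, not fuel economy normal)
(C) collapsed lifter — visible smoke match; knocking noise miss; burning smell match; stalling under load match; fuel economy normal match
(D) clogged fuel injector — fails on knocking noise, stalling under load, fuel economy normal (predicts fuel economy down, not fuel economy normal)
(E) faulty oxygen sensor — visible smoke match; knocking noise match; burning smell match; stalling under load match (via fuel economy normal → stalling under load); fuel economy normal match
(F) failing water pump — visible smoke miss; knocking noise match; burning smell match; stalling under load miss; fuel economy normal miss
Only (E) is consistent with every observation.

E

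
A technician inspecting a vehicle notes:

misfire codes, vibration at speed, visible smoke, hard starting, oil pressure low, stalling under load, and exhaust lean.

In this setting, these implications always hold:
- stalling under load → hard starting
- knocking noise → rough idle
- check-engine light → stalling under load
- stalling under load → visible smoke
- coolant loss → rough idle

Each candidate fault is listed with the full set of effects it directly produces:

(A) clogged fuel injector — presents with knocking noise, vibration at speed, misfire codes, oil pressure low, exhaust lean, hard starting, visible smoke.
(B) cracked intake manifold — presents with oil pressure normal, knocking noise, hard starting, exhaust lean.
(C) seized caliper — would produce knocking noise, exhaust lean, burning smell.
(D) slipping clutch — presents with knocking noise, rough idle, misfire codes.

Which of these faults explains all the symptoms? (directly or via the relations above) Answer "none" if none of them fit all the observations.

none

Per-candidate check:
(A) clogged fuel injector — misfire codes +; vibration at speed +; visible smoke +; hard starting +; oil pressure low +; stalling under load -; exhaust lean +
(B) cracked intake manifold — fails on misfire codes, vibration at speed, visible smoke, oil pressure low, stalling under load (predicts oil pressure normal, not oil pressure low)
(C) seized caliper — does not account for misfire codes, vibration at speed, visible smoke, hard starting, oil pressure low, stalling under load
(D) slipping clutch — does not account for vibration at speed, visible smoke, hard starting, oil pressure low, stalling under load, exhaust lean
No candidate is consistent with all observations.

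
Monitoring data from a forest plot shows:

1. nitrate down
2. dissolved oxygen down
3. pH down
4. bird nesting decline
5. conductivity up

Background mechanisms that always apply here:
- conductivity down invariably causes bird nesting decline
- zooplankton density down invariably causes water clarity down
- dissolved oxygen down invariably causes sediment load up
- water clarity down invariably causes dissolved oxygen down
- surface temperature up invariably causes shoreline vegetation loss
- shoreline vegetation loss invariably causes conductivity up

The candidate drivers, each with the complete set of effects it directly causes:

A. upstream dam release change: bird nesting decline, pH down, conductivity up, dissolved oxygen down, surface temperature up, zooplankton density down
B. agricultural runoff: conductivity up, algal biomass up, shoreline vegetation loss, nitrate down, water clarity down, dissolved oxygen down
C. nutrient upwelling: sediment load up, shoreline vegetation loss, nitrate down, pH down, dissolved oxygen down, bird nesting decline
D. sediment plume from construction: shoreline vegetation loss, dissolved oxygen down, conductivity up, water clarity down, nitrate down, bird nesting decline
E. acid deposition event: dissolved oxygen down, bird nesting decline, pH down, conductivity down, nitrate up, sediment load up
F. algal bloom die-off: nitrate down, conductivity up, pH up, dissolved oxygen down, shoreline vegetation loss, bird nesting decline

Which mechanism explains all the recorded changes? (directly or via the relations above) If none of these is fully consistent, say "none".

C

Checking each candidate against the observations:
(A) upstream dam release change — nitrate down NO; dissolved oxygen down yes; pH down yes; bird nesting decline yes; conductivity up yes
(B) agricultural runoff — does not account for pH down, bird nesting decline
(C) nutrient upwelling — nitrate down yes; dissolved oxygen down yes; pH down yes; bird nesting decline yes; conductivity up yes (through shoreline vegetation loss → conductivity up)
(D) sediment plume from construction — nitrate down yes; dissolved oxygen down yes; pH down NO; bird nesting decline yes; conductivity up yes
(E) acid deposition event — nitrate down NO; dissolved oxygen down yes; pH down yes; bird nesting decline yes; conductivity up NO
(F) algal bloom die-off — fails on pH down (predicts pH up, not pH down)
(C) alone accounts for all the evidence.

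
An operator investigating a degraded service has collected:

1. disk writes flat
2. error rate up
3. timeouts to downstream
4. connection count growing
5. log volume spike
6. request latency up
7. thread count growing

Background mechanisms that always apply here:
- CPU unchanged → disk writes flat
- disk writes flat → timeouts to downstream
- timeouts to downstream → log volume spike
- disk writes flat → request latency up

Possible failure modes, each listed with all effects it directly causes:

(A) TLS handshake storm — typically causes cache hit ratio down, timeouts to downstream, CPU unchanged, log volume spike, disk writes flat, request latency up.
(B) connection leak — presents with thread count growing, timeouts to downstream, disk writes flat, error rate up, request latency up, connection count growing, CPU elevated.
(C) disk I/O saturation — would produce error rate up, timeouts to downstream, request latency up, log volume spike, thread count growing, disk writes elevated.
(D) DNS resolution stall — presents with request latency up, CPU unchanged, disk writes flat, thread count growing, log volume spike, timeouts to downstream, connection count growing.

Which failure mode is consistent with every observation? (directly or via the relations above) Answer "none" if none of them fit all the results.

B

Per-candidate check:
(A) TLS handshake storm — disk writes flat match; error rate up miss; timeouts to downstream match; connection count growing miss; log volume spike match; request latency up match; thread count growing miss
(B) connection leak — accounts for every observation (log volume spike by timeouts to downstream → log volume spike)
(C) disk I/O saturation — fails on disk writes flat, connection count growing (predicts disk writes elevated, not disk writes flat)
(D) DNS resolution stall — disk writes flat match; error rate up miss; timeouts to downstream match; connection count growing match; log volume spike match; request latency up match; thread count growing match
Only (B) is consistent with every observation.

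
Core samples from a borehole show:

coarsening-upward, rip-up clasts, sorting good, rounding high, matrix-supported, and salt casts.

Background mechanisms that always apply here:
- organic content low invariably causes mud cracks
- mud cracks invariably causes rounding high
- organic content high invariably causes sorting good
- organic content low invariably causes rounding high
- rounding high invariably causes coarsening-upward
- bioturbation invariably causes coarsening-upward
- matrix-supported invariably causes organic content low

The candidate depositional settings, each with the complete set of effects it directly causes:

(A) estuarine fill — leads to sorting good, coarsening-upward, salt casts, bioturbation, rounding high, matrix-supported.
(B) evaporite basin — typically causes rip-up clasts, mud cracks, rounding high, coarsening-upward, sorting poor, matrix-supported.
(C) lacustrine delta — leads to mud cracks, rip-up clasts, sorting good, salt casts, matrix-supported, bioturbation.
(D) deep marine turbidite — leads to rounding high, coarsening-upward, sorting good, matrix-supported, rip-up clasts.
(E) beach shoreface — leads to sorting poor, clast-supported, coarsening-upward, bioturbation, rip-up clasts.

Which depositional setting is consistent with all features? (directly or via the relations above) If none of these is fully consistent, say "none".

C

Checking each candidate against the observations:
(A) estuarine fill — coarsening-upward yes; rip-up clasts NO; sorting good yes; rounding high yes; matrix-supported yes; salt casts yes
(B) evaporite basin — coarsening-upward yes; rip-up clasts yes; sorting good NO; rounding high yes; matrix-supported yes; salt casts NO
(C) lacustrine delta — accounts for every observation (coarsening-upward by bioturbation → coarsening-upward)
(D) deep marine turbidite — does not account for salt casts
(E) beach shoreface — fails on sorting good, rounding high, matrix-supported, salt casts (predicts sorting poor, not sorting good; predicts clast-supported, not matrix-supported)
(C) is the only candidate with no mismatches.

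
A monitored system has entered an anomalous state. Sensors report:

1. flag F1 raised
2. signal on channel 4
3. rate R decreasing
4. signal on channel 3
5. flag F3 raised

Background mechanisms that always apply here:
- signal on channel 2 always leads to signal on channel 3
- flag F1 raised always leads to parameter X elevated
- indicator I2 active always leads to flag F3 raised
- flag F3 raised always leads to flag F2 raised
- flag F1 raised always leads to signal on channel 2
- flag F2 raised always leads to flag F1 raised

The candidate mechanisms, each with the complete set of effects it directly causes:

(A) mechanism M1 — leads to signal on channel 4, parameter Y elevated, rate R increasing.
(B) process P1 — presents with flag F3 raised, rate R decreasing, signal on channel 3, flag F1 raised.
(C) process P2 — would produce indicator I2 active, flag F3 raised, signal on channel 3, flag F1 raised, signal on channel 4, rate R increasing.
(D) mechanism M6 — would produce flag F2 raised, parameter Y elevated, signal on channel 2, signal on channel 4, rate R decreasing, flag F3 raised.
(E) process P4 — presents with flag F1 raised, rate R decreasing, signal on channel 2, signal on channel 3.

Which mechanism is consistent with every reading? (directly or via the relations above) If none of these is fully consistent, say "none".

Per-candidate check:
(A) mechanism M1 — fails on flag F1 raised, rate R decreasing, signal on channel 3, flag F3 raised (predicts rate R increasing, not rate R decreasing)
(B) process P1 — flag F1 raised yes; signal on channel 4 NO; rate R decreasing yes; signal on channel 3 yes; flag F3 raised yes
(C) process P2 — flag F1 raised yes; signal on channel 4 yes; rate R decreasing NO; signal on channel 3 yes; flag F3 raised yes
(D) mechanism M6 — accounts for every observation (flag F1 raised by flag F2 raised → flag F1 raised)
(E) process P4 — flag F1 raised yes; signal on channel 4 NO; rate R decreasing yes; signal on channel 3 yes; flag F3 raised NO
Only (D) is consistent with every observation.

D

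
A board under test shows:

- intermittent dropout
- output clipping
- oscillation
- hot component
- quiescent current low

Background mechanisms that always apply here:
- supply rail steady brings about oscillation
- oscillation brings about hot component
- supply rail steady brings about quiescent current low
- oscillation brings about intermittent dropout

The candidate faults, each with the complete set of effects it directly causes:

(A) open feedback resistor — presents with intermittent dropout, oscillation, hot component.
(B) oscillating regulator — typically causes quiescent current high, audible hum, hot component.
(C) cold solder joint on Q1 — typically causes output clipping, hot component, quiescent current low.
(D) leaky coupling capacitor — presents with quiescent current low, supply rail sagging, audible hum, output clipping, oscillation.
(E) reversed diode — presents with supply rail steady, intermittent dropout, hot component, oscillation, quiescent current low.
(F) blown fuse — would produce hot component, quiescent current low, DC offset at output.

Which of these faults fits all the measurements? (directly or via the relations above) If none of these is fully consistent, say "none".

Testing each hypothesis:
(A) open feedback resistor — does not account for output clipping, quiescent current low
(B) oscillating regulator — fails on intermittent dropout, output clipping, oscillation, quiescent current low (predicts quiescent current high, not quiescent current low)
(C) cold solder joint on Q1 — intermittent dropout -; output clipping +; oscillation -; hot component +; quiescent current low +
(D) leaky coupling capacitor — accounts for every observation (intermittent dropout by oscillation → intermittent dropout)
(E) reversed diode — intermittent dropout +; output clipping -; oscillation +; hot component +; quiescent current low +
(F) blown fuse — intermittent dropout -; output clipping -; oscillation -; hot component +; quiescent current low +
(D) is the only candidate with no mismatches.

D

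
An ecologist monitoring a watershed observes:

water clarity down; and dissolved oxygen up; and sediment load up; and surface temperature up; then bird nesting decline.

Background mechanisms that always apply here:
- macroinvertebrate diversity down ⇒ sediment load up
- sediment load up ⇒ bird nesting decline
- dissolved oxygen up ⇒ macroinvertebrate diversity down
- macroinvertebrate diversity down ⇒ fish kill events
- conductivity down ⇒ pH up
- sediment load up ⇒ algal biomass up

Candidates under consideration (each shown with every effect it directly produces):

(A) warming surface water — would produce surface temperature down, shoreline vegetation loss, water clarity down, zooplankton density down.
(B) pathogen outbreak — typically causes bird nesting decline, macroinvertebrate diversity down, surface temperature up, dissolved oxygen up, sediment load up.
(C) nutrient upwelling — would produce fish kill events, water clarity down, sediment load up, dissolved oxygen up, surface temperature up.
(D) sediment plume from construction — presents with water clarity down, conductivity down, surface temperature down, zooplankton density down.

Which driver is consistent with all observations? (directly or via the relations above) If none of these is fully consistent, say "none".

For each candidate, compare predicted effects to what was observed:
(A) warming surface water — fails on dissolved oxygen up, sediment load up, surface temperature up, bird nesting decline (predicts surface temperature down, not surface temperature up)
(B) pathogen outbreak — water clarity down -; dissolved oxygen up +; sediment load up +; surface temperature up +; bird nesting decline +
(C) nutrient upwelling — water clarity down +; dissolved oxygen up +; sediment load up +; surface temperature up +; bird nesting decline + (through sediment load up → bird nesting decline)
(D) sediment plume from construction — fails on dissolved oxygen up, sediment load up, surface temperature up, bird nesting decline (predicts surface temperature down, not surface temperature up)
(C) is the only candidate with no mismatches.

C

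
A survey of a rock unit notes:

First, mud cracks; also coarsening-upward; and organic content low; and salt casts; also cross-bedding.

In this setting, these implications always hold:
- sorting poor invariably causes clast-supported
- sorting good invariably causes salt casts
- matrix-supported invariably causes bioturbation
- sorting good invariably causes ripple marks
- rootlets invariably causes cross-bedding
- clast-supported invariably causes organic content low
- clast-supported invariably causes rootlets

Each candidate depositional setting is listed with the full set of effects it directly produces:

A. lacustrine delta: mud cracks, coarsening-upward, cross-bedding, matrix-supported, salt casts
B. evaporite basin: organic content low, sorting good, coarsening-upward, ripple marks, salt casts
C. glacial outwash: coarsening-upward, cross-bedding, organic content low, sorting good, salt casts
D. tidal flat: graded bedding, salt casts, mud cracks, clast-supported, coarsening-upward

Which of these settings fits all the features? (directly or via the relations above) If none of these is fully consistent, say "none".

D

For each candidate, compare predicted effects to what was observed:
(A) lacustrine delta — does not account for organic content low
(B) evaporite basin — does not account for mud cracks, cross-bedding
(C) glacial outwash — mud cracks miss; coarsening-upward match; organic content low match; salt casts match; cross-bedding match
(D) tidal flat — mud cracks match; coarsening-upward match; organic content low match (through clast-supported → organic content low); salt casts match; cross-bedding match (through clast-supported → rootlets → cross-bedding)
(D) alone accounts for all the evidence.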